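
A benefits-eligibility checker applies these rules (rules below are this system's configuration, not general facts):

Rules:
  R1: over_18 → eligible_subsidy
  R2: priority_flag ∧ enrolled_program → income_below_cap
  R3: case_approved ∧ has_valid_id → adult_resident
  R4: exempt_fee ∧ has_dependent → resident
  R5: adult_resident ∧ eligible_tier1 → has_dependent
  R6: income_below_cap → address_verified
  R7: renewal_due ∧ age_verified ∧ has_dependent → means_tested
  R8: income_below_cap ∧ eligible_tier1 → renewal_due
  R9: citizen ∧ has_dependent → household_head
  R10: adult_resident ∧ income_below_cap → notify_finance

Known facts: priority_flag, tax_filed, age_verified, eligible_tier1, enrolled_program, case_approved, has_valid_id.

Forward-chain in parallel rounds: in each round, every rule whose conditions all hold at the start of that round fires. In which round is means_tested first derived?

Round 1 — R2, R3, derive income_below_cap, adult_resident.
Round 2 — R5, R6, R8, R10, derive has_dependent, address_verified, renewal_due, notify_finance.
Round 3 — R7, derive means_tested.
means_tested first appears in round 3.

3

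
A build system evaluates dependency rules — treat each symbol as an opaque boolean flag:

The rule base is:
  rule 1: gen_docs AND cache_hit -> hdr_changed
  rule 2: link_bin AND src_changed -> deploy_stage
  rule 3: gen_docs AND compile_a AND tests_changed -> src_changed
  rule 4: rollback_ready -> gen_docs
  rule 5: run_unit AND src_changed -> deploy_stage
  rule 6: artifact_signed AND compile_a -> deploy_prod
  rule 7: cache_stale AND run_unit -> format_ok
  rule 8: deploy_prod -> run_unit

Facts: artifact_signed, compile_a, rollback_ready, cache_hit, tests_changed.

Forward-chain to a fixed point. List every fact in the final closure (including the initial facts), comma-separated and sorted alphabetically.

Round 1: rule 4 [rollback_ready -> gen_docs]; rule 6 [artifact_signed AND compile_a -> deploy_prod]. Adds gen_docs, deploy_prod.
Round 2: rule 1 [gen_docs AND cache_hit -> hdr_changed]; rule 3 [gen_docs AND compile_a AND tests_changed -> src_changed]; rule 8 [deploy_prod -> run_unit]. Adds hdr_changed, src_changed, run_unit.
Round 3: rule 5 [run_unit AND src_changed -> deploy_stage]. Adds deploy_stage.

artifact_signed, cache_hit, compile_a, deploy_prod, deploy_stage, gen_docs, hdr_changed, rollback_ready, run_unit, src_changed, tests_changed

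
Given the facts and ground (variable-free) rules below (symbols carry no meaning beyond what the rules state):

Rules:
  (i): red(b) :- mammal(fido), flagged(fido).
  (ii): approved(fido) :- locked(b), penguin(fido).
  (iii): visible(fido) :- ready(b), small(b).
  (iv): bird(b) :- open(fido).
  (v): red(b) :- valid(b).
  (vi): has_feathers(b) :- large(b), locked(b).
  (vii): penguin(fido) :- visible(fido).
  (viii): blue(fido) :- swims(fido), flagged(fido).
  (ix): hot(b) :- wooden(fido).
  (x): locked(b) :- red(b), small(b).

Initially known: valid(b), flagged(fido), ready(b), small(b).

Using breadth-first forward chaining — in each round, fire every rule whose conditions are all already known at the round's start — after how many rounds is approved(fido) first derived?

Round 1: (iii) [visible(fido) :- ready(b), small(b).]; (v) [red(b) :- valid(b).]. Adds visible(fido), red(b).
Round 2: (vii) [penguin(fido) :- visible(fido).]; (x) [locked(b) :- red(b), small(b).]. Adds penguin(fido), locked(b).
Round 3: (ii) [approved(fido) :- locked(b), penguin(fido).]. Adds approved(fido).
approved(fido) first appears in round 3.

3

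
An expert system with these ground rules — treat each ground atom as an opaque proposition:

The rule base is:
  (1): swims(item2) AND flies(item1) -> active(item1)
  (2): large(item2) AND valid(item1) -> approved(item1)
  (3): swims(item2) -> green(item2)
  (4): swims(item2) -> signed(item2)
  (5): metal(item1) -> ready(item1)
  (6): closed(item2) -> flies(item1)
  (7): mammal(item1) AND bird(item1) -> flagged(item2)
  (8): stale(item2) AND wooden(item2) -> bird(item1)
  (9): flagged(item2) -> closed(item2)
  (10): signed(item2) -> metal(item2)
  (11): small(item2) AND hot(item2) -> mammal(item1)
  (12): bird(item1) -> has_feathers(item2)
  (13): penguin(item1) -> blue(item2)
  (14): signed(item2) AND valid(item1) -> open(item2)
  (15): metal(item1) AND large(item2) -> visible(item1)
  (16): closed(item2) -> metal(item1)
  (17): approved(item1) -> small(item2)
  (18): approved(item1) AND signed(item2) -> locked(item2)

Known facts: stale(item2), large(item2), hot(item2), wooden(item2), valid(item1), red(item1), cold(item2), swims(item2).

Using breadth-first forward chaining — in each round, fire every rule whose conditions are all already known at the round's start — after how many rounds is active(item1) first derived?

7

Round 1 fires (2), (3), (4), (8), giving approved(item1), green(item2), signed(item2), bird(item1).
Round 2 fires (10), (12), (14), (17), (18), giving metal(item2), has_feathers(item2), open(item2), small(item2), locked(item2).
Round 3 fires (11), giving mammal(item1).
Round 4 fires (7), giving flagged(item2).
Round 5 fires (9), giving closed(item2).
Round 6 fires (6), (16), giving flies(item1), metal(item1).
Round 7 fires (1), (5), (15), giving active(item1), ready(item1), visible(item1).
active(item1) first appears in round 7.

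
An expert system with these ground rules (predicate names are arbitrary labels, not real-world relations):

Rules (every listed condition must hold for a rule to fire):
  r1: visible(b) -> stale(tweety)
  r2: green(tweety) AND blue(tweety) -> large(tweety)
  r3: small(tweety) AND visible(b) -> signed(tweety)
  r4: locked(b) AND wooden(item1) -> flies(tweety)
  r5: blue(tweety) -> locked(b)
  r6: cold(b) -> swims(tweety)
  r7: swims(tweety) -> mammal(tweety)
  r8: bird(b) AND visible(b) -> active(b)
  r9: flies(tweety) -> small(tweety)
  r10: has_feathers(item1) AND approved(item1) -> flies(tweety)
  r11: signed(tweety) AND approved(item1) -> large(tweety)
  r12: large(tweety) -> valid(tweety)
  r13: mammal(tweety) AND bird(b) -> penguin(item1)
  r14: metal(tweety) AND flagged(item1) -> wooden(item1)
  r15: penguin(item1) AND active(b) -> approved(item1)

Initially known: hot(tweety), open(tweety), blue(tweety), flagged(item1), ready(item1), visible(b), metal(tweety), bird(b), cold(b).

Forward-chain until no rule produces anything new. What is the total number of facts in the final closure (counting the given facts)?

Round 1: r1 [visible(b) -> stale(tweety)]; r5 [blue(tweety) -> locked(b)]; r6 [cold(b) -> swims(tweety)]; r8 [bird(b) AND visible(b) -> active(b)]; r14 [metal(tweety) AND flagged(item1) -> wooden(item1)]. Adds stale(tweety), locked(b), swims(tweety), active(b), wooden(item1).
Round 2: r4 [locked(b) AND wooden(item1) -> flies(tweety)]; r7 [swims(tweety) -> mammal(tweety)]. Adds flies(tweety), mammal(tweety).
Round 3: r9 [flies(tweety) -> small(tweety)]; r13 [mammal(tweety) AND bird(b) -> penguin(item1)]. Adds small(tweety), penguin(item1).
Round 4: r3 [small(tweety) AND visible(b) -> signed(tweety)]; r15 [penguin(item1) AND active(b) -> approved(item1)]. Adds signed(tweety), approved(item1).
Round 5: r11 [signed(tweety) AND approved(item1) -> large(tweety)]. Adds large(tweety).
Round 6: r12 [large(tweety) -> valid(tweety)]. Adds valid(tweety).
Closure: {active(b), approved(item1), bird(b), blue(tweety), cold(b), flagged(item1), flies(tweety), hot(tweety), large(tweety), locked(b), mammal(tweety), metal(tweety), open(tweety), penguin(item1), ready(item1), signed(tweety), small(tweety), stale(tweety), swims(tweety), valid(tweety), visible(b), wooden(item1)} — 22 facts.

22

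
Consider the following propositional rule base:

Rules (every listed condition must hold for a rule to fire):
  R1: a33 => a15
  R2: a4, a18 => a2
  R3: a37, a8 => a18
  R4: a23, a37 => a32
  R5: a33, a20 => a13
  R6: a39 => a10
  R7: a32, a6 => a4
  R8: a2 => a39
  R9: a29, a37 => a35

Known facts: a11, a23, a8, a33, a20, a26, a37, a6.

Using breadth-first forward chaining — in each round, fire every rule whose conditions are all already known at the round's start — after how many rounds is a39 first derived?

4

[1] R1 [a33 => a15]; R3 [a37, a8 => a18]; R4 [a23, a37 => a32]; R5 [a33, a20 => a13]. ⇒ new: a15, a18, a32, a13.
[2] R7 [a32, a6 => a4]. ⇒ new: a4.
[3] R2 [a4, a18 => a2]. ⇒ new: a2.
[4] R8 [a2 => a39]. ⇒ new: a39.
a39 first appears in round 4.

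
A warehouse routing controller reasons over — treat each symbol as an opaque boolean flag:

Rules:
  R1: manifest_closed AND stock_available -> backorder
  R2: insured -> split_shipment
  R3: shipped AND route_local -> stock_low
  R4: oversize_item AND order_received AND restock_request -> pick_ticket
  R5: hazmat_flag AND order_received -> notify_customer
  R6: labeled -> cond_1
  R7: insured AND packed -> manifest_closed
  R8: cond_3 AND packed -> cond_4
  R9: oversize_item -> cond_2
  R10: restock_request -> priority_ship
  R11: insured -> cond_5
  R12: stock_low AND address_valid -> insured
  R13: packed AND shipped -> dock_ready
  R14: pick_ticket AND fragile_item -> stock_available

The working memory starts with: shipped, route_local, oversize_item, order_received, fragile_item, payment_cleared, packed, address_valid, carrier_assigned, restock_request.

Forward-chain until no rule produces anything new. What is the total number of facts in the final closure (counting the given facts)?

[1] R3 [shipped AND route_local -> stock_low]; R4 [oversize_item AND order_received AND restock_request -> pick_ticket]; R9 [oversize_item -> cond_2]; R10 [restock_request -> priority_ship]; R13 [packed AND shipped -> dock_ready]. ⇒ new: stock_low, pick_ticket, cond_2, priority_ship, dock_ready.
[2] R12 [stock_low AND address_valid -> insured]; R14 [pick_ticket AND fragile_item -> stock_available]. ⇒ new: insured, stock_available.
[3] R2 [insured -> split_shipment]; R7 [insured AND packed -> manifest_closed]; R11 [insured -> cond_5]. ⇒ new: split_shipment, manifest_closed, cond_5.
[4] R1 [manifest_closed AND stock_available -> backorder]. ⇒ new: backorder.
Closure: {address_valid, backorder, carrier_assigned, cond_2, cond_5, dock_ready, fragile_item, insured, manifest_closed, order_received, oversize_item, packed, payment_cleared, pick_ticket, priority_ship, restock_request, route_local, shipped, split_shipment, stock_available, stock_low} — 21 facts.

21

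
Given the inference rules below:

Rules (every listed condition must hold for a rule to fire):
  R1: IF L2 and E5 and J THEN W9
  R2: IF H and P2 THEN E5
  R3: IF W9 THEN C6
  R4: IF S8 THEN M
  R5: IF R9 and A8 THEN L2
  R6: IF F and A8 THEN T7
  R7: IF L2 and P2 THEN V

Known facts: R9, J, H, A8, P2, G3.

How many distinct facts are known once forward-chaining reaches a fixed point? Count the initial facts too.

11

Round 1: R2 [IF H and P2 THEN E5]; R5 [IF R9 and A8 THEN L2]. Adds E5, L2.
Round 2: R1 [IF L2 and E5 and J THEN W9]; R7 [IF L2 and P2 THEN V]. Adds W9, V.
Round 3: R3 [IF W9 THEN C6]. Adds C6.
Closure: {A8, C6, E5, G3, H, J, L2, P2, R9, V, W9} — 11 facts.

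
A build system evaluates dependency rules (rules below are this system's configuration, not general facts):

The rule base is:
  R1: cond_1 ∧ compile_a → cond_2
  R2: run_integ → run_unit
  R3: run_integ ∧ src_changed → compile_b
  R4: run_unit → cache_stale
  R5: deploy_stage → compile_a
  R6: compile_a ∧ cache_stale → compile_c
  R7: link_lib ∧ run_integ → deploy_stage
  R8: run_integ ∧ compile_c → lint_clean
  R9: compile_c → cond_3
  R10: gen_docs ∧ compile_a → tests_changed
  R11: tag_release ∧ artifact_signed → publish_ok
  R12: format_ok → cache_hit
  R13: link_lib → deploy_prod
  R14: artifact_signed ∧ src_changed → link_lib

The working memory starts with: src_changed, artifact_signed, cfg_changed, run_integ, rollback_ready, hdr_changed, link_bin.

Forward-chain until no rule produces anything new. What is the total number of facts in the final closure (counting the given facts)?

17

Round 1 — R2, R3, R14, derive run_unit, compile_b, link_lib.
Round 2 — R4, R7, R13, derive cache_stale, deploy_stage, deploy_prod.
Round 3 — R5, derive compile_a.
Round 4 — R6, derive compile_c.
Round 5 — R8, R9, derive lint_clean, cond_3.
Closure: {artifact_signed, cache_stale, cfg_changed, compile_a, compile_b, compile_c, cond_3, deploy_prod, deploy_stage, hdr_changed, link_bin, link_lib, lint_clean, rollback_ready, run_integ, run_unit, src_changed} — 17 facts.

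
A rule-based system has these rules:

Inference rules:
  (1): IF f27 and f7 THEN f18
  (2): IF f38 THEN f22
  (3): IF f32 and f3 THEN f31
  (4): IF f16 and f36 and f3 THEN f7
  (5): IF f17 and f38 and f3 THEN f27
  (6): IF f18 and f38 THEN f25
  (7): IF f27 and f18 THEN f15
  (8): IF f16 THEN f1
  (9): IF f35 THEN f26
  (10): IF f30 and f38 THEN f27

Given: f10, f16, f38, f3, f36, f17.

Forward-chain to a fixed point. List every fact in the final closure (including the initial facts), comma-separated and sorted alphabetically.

f1, f10, f15, f16, f17, f18, f22, f25, f27, f3, f36, f38, f7

Round 1: (2) [IF f38 THEN f22]; (4) [IF f16 and f36 and f3 THEN f7]; (5) [IF f17 and f38 and f3 THEN f27]; (8) [IF f16 THEN f1]. New: f22, f7, f27, f1.
Round 2: (1) [IF f27 and f7 THEN f18]. New: f18.
Round 3: (6) [IF f18 and f38 THEN f25]; (7) [IF f27 and f18 THEN f15]. New: f25, f15.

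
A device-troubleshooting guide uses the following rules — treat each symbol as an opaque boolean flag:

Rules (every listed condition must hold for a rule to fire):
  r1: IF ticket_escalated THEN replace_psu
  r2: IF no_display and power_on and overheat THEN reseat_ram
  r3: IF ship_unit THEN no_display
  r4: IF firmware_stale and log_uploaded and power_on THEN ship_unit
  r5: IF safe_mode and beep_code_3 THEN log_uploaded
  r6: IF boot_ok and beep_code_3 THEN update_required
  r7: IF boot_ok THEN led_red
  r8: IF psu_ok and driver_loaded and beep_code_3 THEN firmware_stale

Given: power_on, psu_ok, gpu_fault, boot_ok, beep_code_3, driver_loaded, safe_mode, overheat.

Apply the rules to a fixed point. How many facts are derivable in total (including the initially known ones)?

15

Round 1: r5 [IF safe_mode and beep_code_3 THEN log_uploaded]; r6 [IF boot_ok and beep_code_3 THEN update_required]; r7 [IF boot_ok THEN led_red]; r8 [IF psu_ok and driver_loaded and beep_code_3 THEN firmware_stale]. Adds log_uploaded, update_required, led_red, firmware_stale.
Round 2: r4 [IF firmware_stale and log_uploaded and power_on THEN ship_unit]. Adds ship_unit.
Round 3: r3 [IF ship_unit THEN no_display]. Adds no_display.
Round 4: r2 [IF no_display and power_on and overheat THEN reseat_ram]. Adds reseat_ram.
Closure: {beep_code_3, boot_ok, driver_loaded, firmware_stale, gpu_fault, led_red, log_uploaded, no_display, overheat, power_on, psu_ok, reseat_ram, safe_mode, ship_unit, update_required} — 15 facts.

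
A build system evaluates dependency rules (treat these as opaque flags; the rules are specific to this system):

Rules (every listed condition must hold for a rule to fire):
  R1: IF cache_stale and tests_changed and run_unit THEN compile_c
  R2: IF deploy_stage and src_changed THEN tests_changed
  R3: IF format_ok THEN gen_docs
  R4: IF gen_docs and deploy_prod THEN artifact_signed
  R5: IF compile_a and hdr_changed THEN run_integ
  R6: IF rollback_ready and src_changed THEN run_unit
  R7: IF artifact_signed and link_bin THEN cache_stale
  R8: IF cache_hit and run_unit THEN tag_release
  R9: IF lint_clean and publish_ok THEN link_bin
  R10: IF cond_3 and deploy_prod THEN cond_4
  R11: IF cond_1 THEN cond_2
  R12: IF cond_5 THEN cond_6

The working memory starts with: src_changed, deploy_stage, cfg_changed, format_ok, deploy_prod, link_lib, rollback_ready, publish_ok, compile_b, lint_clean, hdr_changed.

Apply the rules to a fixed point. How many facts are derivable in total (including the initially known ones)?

Round 1: R2 [IF deploy_stage and src_changed THEN tests_changed]; R3 [IF format_ok THEN gen_docs]; R6 [IF rollback_ready and src_changed THEN run_unit]; R9 [IF lint_clean and publish_ok THEN link_bin]. New: tests_changed, gen_docs, run_unit, link_bin.
Round 2: R4 [IF gen_docs and deploy_prod THEN artifact_signed]. New: artifact_signed.
Round 3: R7 [IF artifact_signed and link_bin THEN cache_stale]. New: cache_stale.
Round 4: R1 [IF cache_stale and tests_changed and run_unit THEN compile_c]. New: compile_c.
Closure: {artifact_signed, cache_stale, cfg_changed, compile_b, compile_c, deploy_prod, deploy_stage, format_ok, gen_docs, hdr_changed, link_bin, link_lib, lint_clean, publish_ok, rollback_ready, run_unit, src_changed, tests_changed} — 18 facts.

18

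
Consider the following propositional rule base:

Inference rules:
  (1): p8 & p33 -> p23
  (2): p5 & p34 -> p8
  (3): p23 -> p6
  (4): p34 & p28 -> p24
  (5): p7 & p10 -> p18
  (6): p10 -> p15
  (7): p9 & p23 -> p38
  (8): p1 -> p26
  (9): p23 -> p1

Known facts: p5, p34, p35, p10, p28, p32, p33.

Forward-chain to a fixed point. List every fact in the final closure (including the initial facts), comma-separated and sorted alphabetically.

p1, p10, p15, p23, p24, p26, p28, p32, p33, p34, p35, p5, p6, p8

Round 1: (2) [p5 & p34 -> p8]; (4) [p34 & p28 -> p24]; (6) [p10 -> p15]. New: p8, p24, p15.
Round 2: (1) [p8 & p33 -> p23]. New: p23.
Round 3: (3) [p23 -> p6]; (9) [p23 -> p1]. New: p6, p1.
Round 4: (8) [p1 -> p26]. New: p26.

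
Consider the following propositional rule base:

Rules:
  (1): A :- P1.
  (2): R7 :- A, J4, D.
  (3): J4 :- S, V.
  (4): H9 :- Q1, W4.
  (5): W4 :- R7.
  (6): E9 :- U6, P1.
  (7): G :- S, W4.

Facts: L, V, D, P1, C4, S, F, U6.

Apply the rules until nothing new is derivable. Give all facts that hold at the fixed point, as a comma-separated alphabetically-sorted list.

A, C4, D, E9, F, G, J4, L, P1, R7, S, U6, V, W4

[1] (1) [A :- P1.]; (3) [J4 :- S, V.]; (6) [E9 :- U6, P1.]. ⇒ new: A, J4, E9.
[2] (2) [R7 :- A, J4, D.]. ⇒ new: R7.
[3] (5) [W4 :- R7.]. ⇒ new: W4.
[4] (7) [G :- S, W4.]. ⇒ new: G.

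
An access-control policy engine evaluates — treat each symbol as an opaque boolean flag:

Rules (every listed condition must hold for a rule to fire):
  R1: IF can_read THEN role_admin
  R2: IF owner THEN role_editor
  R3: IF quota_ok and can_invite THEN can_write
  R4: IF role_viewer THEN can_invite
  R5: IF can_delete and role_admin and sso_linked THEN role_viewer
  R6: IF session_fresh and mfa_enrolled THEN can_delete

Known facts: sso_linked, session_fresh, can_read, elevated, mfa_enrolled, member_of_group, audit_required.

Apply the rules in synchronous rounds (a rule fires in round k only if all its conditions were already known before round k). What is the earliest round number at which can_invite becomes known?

3

[1] R1 [IF can_read THEN role_admin]; R6 [IF session_fresh and mfa_enrolled THEN can_delete]. ⇒ new: role_admin, can_delete.
[2] R5 [IF can_delete and role_admin and sso_linked THEN role_viewer]. ⇒ new: role_viewer.
[3] R4 [IF role_viewer THEN can_invite]. ⇒ new: can_invite.
can_invite first appears in round 3.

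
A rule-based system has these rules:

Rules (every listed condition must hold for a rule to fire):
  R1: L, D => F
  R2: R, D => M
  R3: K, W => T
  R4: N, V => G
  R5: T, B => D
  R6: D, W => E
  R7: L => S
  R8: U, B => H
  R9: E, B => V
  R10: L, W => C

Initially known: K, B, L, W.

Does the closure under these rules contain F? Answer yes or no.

Round 1: R3 [K, W => T]; R7 [L => S]; R10 [L, W => C]. New: T, S, C.
Round 2: R5 [T, B => D]. New: D.
Round 3: R1 [L, D => F]; R6 [D, W => E]. New: F, E.
Round 4: R9 [E, B => V]. New: V.
F appears in round 3, so it is derivable.

yes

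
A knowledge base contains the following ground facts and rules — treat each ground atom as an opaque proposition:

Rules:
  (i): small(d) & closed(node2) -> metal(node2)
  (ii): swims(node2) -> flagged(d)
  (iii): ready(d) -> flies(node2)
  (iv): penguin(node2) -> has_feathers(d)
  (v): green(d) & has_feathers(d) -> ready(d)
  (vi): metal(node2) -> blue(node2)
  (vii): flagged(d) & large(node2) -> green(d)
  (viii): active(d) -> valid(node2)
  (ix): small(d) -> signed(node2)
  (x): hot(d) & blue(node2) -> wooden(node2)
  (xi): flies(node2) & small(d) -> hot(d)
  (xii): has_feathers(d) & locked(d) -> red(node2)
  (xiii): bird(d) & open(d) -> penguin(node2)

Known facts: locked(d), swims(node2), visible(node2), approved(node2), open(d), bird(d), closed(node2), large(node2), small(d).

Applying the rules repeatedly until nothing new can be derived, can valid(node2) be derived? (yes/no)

Round 1 — (i), (ii), (ix), (xiii), derive metal(node2), flagged(d), signed(node2), penguin(node2).
Round 2 — (iv), (vi), (vii), derive has_feathers(d), blue(node2), green(d).
Round 3 — (v), (xii), derive ready(d), red(node2).
Round 4 — (iii), derive flies(node2).
Round 5 — (xi), derive hot(d).
Round 6 — (x), derive wooden(node2).
Fixed point reached. valid(node2) is concluded only by (viii); (viii) needs active(d) (never derived).

no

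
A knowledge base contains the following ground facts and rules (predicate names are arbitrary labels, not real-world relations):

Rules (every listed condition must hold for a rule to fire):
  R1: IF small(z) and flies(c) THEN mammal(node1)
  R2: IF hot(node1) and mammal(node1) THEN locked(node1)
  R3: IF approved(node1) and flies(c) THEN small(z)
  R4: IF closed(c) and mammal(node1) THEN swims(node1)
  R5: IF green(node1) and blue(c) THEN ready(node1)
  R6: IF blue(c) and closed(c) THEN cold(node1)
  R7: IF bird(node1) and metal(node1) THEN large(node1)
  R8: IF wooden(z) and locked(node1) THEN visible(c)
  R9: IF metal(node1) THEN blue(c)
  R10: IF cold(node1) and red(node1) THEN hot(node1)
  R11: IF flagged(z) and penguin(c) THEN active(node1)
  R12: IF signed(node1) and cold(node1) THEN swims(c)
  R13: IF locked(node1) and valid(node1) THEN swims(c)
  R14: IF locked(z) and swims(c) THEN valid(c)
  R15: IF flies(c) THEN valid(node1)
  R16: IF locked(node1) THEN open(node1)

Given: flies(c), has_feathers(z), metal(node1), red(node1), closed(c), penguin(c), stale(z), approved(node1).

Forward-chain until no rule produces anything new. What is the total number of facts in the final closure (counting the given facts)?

Round 1 — R3, R9, R15, derive small(z), blue(c), valid(node1).
Round 2 — R1, R6, derive mammal(node1), cold(node1).
Round 3 — R4, R10, derive swims(node1), hot(node1).
Round 4 — R2, derive locked(node1).
Round 5 — R13, R16, derive swims(c), open(node1).
Closure: {approved(node1), blue(c), closed(c), cold(node1), flies(c), has_feathers(z), hot(node1), locked(node1), mammal(node1), metal(node1), open(node1), penguin(c), red(node1), small(z), stale(z), swims(c), swims(node1), valid(node1)} — 18 facts.

18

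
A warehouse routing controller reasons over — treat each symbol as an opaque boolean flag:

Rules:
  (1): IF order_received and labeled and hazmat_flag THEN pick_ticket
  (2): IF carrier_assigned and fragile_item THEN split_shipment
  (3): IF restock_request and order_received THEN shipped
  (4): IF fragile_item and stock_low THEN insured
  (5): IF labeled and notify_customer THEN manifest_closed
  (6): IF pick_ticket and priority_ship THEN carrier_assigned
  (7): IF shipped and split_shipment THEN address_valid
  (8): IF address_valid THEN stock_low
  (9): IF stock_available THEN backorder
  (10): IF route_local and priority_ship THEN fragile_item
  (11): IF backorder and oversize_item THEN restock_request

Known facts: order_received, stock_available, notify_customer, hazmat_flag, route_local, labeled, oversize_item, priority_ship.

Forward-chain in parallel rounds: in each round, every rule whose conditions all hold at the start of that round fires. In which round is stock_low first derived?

Round 1: (1) [IF order_received and labeled and hazmat_flag THEN pick_ticket]; (5) [IF labeled and notify_customer THEN manifest_closed]; (9) [IF stock_available THEN backorder]; (10) [IF route_local and priority_ship THEN fragile_item]. New: pick_ticket, manifest_closed, backorder, fragile_item.
Round 2: (6) [IF pick_ticket and priority_ship THEN carrier_assigned]; (11) [IF backorder and oversize_item THEN restock_request]. New: carrier_assigned, restock_request.
Round 3: (2) [IF carrier_assigned and fragile_item THEN split_shipment]; (3) [IF restock_request and order_received THEN shipped]. New: split_shipment, shipped.
Round 4: (7) [IF shipped and split_shipment THEN address_valid]. New: address_valid.
Round 5: (8) [IF address_valid THEN stock_low]. New: stock_low.
stock_low first appears in round 5.

5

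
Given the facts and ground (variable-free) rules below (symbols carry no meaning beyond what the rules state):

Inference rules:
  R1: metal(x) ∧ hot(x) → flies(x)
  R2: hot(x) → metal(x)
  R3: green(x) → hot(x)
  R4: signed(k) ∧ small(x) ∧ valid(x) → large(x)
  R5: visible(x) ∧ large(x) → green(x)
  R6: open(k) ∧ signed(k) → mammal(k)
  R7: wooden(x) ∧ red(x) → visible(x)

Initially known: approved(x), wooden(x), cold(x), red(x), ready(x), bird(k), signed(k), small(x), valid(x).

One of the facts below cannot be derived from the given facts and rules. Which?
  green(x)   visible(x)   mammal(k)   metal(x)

mammal(k)

Round 1: R4 [signed(k) ∧ small(x) ∧ valid(x) → large(x)]; R7 [wooden(x) ∧ red(x) → visible(x)]. New: large(x), visible(x).
Round 2: R5 [visible(x) ∧ large(x) → green(x)]. New: green(x).
Round 3: R3 [green(x) → hot(x)]. New: hot(x).
Round 4: R2 [hot(x) → metal(x)]. New: metal(x).
Round 5: R1 [metal(x) ∧ hot(x) → flies(x)]. New: flies(x).
Derived: metal(x) (round 4), green(x) (round 2), visible(x) (round 1). mammal(k) never appears in any round.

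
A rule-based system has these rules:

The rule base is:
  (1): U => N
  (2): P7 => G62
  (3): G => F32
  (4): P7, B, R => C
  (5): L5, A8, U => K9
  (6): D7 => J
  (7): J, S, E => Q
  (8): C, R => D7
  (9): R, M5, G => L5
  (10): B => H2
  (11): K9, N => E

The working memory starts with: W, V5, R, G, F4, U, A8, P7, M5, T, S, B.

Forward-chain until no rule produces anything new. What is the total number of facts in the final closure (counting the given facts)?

23

Round 1 fires (1), (2), (3), (4), (9), (10), giving N, G62, F32, C, L5, H2.
Round 2 fires (5), (8), giving K9, D7.
Round 3 fires (6), (11), giving J, E.
Round 4 fires (7), giving Q.
Closure: {A8, B, C, D7, E, F32, F4, G, G62, H2, J, K9, L5, M5, N, P7, Q, R, S, T, U, V5, W} — 23 facts.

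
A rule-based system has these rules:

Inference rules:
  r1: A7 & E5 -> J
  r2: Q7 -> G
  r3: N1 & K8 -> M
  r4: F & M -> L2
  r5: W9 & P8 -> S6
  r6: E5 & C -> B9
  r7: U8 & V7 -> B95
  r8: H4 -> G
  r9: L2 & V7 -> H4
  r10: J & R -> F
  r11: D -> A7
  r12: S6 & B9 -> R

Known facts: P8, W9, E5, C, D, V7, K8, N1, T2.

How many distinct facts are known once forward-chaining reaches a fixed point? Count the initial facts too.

19

Round 1: r3 [N1 & K8 -> M]; r5 [W9 & P8 -> S6]; r6 [E5 & C -> B9]; r11 [D -> A7]. New: M, S6, B9, A7.
Round 2: r1 [A7 & E5 -> J]; r12 [S6 & B9 -> R]. New: J, R.
Round 3: r10 [J & R -> F]. New: F.
Round 4: r4 [F & M -> L2]. New: L2.
Round 5: r9 [L2 & V7 -> H4]. New: H4.
Round 6: r8 [H4 -> G]. New: G.
Closure: {A7, B9, C, D, E5, F, G, H4, J, K8, L2, M, N1, P8, R, S6, T2, V7, W9} — 19 facts.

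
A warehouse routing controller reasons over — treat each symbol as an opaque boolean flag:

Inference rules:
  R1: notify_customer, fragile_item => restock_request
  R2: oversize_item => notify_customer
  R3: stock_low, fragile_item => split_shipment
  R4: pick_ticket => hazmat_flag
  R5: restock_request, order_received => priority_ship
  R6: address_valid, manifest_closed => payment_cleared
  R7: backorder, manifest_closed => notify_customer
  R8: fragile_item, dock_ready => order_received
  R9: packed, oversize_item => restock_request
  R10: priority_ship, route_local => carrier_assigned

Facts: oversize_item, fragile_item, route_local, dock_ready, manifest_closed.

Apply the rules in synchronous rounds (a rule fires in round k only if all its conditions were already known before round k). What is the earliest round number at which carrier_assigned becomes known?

Round 1: R2 [oversize_item => notify_customer]; R8 [fragile_item, dock_ready => order_received]. Adds notify_customer, order_received.
Round 2: R1 [notify_customer, fragile_item => restock_request]. Adds restock_request.
Round 3: R5 [restock_request, order_received => priority_ship]. Adds priority_ship.
Round 4: R10 [priority_ship, route_local => carrier_assigned]. Adds carrier_assigned.
carrier_assigned first appears in round 4.

4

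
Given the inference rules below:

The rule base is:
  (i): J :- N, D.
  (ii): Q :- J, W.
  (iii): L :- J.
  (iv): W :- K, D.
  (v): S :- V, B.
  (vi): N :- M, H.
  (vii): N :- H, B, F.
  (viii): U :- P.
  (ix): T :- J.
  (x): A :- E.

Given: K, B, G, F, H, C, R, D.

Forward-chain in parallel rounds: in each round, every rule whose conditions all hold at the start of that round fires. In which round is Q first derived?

Round 1 fires (iv), (vii), giving W, N.
Round 2 fires (i), giving J.
Round 3 fires (ii), (iii), (ix), giving Q, L, T.
Q first appears in round 3.

3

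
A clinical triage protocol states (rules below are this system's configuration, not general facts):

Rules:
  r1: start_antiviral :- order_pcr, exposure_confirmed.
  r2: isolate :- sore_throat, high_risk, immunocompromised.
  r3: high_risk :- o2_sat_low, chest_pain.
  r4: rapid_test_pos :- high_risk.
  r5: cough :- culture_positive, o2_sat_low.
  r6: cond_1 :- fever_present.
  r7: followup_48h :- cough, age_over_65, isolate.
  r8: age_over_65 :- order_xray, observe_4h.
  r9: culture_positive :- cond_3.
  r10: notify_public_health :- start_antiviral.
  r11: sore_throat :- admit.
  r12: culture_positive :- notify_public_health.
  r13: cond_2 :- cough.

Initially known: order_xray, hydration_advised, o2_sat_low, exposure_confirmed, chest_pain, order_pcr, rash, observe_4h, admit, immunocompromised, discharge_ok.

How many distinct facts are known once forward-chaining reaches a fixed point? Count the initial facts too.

22

Round 1: r1 [start_antiviral :- order_pcr, exposure_confirmed.]; r3 [high_risk :- o2_sat_low, chest_pain.]; r8 [age_over_65 :- order_xray, observe_4h.]; r11 [sore_throat :- admit.]. New: start_antiviral, high_risk, age_over_65, sore_throat.
Round 2: r2 [isolate :- sore_throat, high_risk, immunocompromised.]; r4 [rapid_test_pos :- high_risk.]; r10 [notify_public_health :- start_antiviral.]. New: isolate, rapid_test_pos, notify_public_health.
Round 3: r12 [culture_positive :- notify_public_health.]. New: culture_positive.
Round 4: r5 [cough :- culture_positive, o2_sat_low.]. New: cough.
Round 5: r7 [followup_48h :- cough, age_over_65, isolate.]; r13 [cond_2 :- cough.]. New: followup_48h, cond_2.
Closure: {admit, age_over_65, chest_pain, cond_2, cough, culture_positive, discharge_ok, exposure_confirmed, followup_48h, high_risk, hydration_advised, immunocompromised, isolate, notify_public_health, o2_sat_low, observe_4h, order_pcr, order_xray, rapid_test_pos, rash, sore_throat, start_antiviral} — 22 facts.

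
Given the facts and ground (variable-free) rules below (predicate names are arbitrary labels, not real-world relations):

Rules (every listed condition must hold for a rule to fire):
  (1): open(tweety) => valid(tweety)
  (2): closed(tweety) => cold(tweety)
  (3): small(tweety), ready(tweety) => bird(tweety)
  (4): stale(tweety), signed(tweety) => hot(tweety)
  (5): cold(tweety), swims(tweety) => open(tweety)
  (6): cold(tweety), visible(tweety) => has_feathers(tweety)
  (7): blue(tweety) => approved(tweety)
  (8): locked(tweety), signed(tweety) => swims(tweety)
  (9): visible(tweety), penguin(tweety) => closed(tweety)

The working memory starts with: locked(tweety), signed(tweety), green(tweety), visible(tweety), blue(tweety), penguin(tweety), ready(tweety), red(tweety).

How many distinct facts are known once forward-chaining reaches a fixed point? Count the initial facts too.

Round 1 — (7), (8), (9), derive approved(tweety), swims(tweety), closed(tweety).
Round 2 — (2), derive cold(tweety).
Round 3 — (5), (6), derive open(tweety), has_feathers(tweety).
Round 4 — (1), derive valid(tweety).
Closure: {approved(tweety), blue(tweety), closed(tweety), cold(tweety), green(tweety), has_feathers(tweety), locked(tweety), open(tweety), penguin(tweety), ready(tweety), red(tweety), signed(tweety), swims(tweety), valid(tweety), visible(tweety)} — 15 facts.

15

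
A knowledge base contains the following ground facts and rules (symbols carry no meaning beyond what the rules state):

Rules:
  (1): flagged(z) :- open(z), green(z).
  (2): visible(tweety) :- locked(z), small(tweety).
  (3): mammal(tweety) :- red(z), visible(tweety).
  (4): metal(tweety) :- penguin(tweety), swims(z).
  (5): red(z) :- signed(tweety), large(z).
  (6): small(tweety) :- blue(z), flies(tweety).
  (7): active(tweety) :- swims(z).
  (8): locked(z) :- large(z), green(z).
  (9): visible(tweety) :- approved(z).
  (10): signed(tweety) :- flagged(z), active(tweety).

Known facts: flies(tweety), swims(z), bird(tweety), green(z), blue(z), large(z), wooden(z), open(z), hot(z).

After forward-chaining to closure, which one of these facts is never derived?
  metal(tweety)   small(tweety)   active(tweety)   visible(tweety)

metal(tweety)

Round 1: (1) [flagged(z) :- open(z), green(z).]; (6) [small(tweety) :- blue(z), flies(tweety).]; (7) [active(tweety) :- swims(z).]; (8) [locked(z) :- large(z), green(z).]. Adds flagged(z), small(tweety), active(tweety), locked(z).
Round 2: (2) [visible(tweety) :- locked(z), small(tweety).]; (10) [signed(tweety) :- flagged(z), active(tweety).]. Adds visible(tweety), signed(tweety).
Round 3: (5) [red(z) :- signed(tweety), large(z).]. Adds red(z).
Round 4: (3) [mammal(tweety) :- red(z), visible(tweety).]. Adds mammal(tweety).
Derived: active(tweety) (round 1), visible(tweety) (round 2), small(tweety) (round 1). metal(tweety) never appears in any round.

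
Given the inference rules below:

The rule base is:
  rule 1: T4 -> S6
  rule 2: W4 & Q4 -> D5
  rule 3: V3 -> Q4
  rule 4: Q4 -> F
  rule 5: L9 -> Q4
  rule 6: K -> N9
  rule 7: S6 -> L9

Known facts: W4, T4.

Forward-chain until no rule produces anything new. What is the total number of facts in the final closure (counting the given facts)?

7

Round 1 fires rule 1, giving S6.
Round 2 fires rule 7, giving L9.
Round 3 fires rule 5, giving Q4.
Round 4 fires rule 2, rule 4, giving D5, F.
Closure: {D5, F, L9, Q4, S6, T4, W4} — 7 facts.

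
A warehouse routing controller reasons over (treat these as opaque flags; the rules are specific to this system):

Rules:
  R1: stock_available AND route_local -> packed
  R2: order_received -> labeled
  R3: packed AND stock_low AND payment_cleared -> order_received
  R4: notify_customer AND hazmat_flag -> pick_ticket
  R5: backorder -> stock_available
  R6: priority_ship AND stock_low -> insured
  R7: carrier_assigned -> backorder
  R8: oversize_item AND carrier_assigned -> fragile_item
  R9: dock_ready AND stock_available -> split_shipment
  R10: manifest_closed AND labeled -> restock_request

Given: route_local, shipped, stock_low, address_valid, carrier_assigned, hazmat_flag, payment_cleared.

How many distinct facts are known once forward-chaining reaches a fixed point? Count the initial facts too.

12

Round 1 — R7, derive backorder.
Round 2 — R5, derive stock_available.
Round 3 — R1, derive packed.
Round 4 — R3, derive order_received.
Round 5 — R2, derive labeled.
Closure: {address_valid, backorder, carrier_assigned, hazmat_flag, labeled, order_received, packed, payment_cleared, route_local, shipped, stock_available, stock_low} — 12 facts.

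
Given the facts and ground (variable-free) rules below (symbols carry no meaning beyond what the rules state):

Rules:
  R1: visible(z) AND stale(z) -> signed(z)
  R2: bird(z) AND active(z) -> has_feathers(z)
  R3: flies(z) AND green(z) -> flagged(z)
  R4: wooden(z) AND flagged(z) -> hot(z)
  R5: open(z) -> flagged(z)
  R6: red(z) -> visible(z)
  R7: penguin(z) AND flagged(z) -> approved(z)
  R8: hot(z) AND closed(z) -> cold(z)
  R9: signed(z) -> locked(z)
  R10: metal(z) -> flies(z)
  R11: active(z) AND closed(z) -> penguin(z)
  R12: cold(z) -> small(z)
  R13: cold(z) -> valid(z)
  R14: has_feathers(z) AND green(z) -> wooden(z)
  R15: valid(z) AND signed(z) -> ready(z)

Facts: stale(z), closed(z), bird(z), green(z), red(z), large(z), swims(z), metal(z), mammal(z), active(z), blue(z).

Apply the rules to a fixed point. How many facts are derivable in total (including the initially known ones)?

Round 1: R2 [bird(z) AND active(z) -> has_feathers(z)]; R6 [red(z) -> visible(z)]; R10 [metal(z) -> flies(z)]; R11 [active(z) AND closed(z) -> penguin(z)]. Adds has_feathers(z), visible(z), flies(z), penguin(z).
Round 2: R1 [visible(z) AND stale(z) -> signed(z)]; R3 [flies(z) AND green(z) -> flagged(z)]; R14 [has_feathers(z) AND green(z) -> wooden(z)]. Adds signed(z), flagged(z), wooden(z).
Round 3: R4 [wooden(z) AND flagged(z) -> hot(z)]; R7 [penguin(z) AND flagged(z) -> approved(z)]; R9 [signed(z) -> locked(z)]. Adds hot(z), approved(z), locked(z).
Round 4: R8 [hot(z) AND closed(z) -> cold(z)]. Adds cold(z).
Round 5: R12 [cold(z) -> small(z)]; R13 [cold(z) -> valid(z)]. Adds small(z), valid(z).
Round 6: R15 [valid(z) AND signed(z) -> ready(z)]. Adds ready(z).
Closure: {active(z), approved(z), bird(z), blue(z), closed(z), cold(z), flagged(z), flies(z), green(z), has_feathers(z), hot(z), large(z), locked(z), mammal(z), metal(z), penguin(z), ready(z), red(z), signed(z), small(z), stale(z), swims(z), valid(z), visible(z), wooden(z)} — 25 facts.

25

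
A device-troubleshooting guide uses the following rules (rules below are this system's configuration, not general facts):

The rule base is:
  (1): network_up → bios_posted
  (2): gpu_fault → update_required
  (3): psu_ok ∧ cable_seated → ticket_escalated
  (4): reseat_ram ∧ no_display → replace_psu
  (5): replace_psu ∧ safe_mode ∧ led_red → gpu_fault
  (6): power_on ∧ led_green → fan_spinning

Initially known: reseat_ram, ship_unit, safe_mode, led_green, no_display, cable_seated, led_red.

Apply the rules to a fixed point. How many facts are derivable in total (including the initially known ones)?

10

Round 1 fires (4), giving replace_psu.
Round 2 fires (5), giving gpu_fault.
Round 3 fires (2), giving update_required.
Closure: {cable_seated, gpu_fault, led_green, led_red, no_display, replace_psu, reseat_ram, safe_mode, ship_unit, update_required} — 10 facts.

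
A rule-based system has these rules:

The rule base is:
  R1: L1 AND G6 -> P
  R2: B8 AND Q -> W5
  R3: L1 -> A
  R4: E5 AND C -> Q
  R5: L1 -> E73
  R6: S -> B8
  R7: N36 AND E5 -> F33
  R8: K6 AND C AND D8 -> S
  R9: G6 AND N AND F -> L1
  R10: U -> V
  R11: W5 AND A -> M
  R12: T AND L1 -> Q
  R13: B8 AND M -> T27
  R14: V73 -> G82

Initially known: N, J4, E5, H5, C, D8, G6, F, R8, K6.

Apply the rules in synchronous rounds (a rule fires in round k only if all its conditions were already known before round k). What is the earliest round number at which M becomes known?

4

Round 1 fires R4, R8, R9, giving Q, S, L1.
Round 2 fires R1, R3, R5, R6, giving P, A, E73, B8.
Round 3 fires R2, giving W5.
Round 4 fires R11, giving M.
M first appears in round 4.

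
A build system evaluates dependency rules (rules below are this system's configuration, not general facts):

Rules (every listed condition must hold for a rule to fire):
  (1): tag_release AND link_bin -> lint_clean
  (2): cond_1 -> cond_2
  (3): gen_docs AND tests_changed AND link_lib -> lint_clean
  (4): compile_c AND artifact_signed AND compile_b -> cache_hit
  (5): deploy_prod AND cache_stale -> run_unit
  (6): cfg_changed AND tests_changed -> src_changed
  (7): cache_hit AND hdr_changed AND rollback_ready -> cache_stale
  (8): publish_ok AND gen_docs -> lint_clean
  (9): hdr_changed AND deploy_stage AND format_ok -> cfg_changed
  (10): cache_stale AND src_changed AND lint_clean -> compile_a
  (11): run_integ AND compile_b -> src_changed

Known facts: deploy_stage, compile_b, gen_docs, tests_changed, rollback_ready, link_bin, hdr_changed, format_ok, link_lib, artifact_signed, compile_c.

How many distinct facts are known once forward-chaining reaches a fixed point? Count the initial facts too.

17

[1] (3) [gen_docs AND tests_changed AND link_lib -> lint_clean]; (4) [compile_c AND artifact_signed AND compile_b -> cache_hit]; (9) [hdr_changed AND deploy_stage AND format_ok -> cfg_changed]. ⇒ new: lint_clean, cache_hit, cfg_changed.
[2] (6) [cfg_changed AND tests_changed -> src_changed]; (7) [cache_hit AND hdr_changed AND rollback_ready -> cache_stale]. ⇒ new: src_changed, cache_stale.
[3] (10) [cache_stale AND src_changed AND lint_clean -> compile_a]. ⇒ new: compile_a.
Closure: {artifact_signed, cache_hit, cache_stale, cfg_changed, compile_a, compile_b, compile_c, deploy_stage, format_ok, gen_docs, hdr_changed, link_bin, link_lib, lint_clean, rollback_ready, src_changed, tests_changed} — 17 facts.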